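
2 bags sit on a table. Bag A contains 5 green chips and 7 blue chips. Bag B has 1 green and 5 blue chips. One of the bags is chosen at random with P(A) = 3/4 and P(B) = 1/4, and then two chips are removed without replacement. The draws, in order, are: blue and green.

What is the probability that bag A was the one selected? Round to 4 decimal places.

0.8268

The likelihood of the observed sequence under each hypothesis: P(data | bag A) = (7/12)(5/11) = 35/132; P(data | bag B) = (5/6)(1/5) = 1/6.
The prior-weighted likelihoods are 3/4 · 35/132 = 35/176, 1/4 · 1/6 = 1/24; with total 127/528.
Hence P(bag A | data) = (35/176) / (127/528) = 105/127.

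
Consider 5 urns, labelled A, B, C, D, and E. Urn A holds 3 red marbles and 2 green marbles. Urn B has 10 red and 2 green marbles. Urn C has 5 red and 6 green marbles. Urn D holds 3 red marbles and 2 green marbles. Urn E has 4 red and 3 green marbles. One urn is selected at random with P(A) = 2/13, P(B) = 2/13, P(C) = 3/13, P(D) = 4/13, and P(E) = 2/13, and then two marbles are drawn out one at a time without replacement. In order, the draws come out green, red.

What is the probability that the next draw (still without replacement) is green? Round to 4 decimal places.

Compute the likelihood of the observed sequence for each case: P(data | urn A) = (2/5)(3/4) = 0.3; P(data | urn B) = (2/12)(10/11) = 0.15152; P(data | urn C) = (6/11)(5/10) = 0.27273; P(data | urn D) = (2/5)(3/4) = 0.3; P(data | urn E) = (3/7)(4/6) = 0.28571.
Weighting by the prior gives 2/13 · 0.3 = 0.046154, 2/13 · 0.15152 = 0.02331, 3/13 · 0.27273 = 0.062937, 4/13 · 0.3 = 0.092308, 2/13 · 0.28571 = 0.043956; summing to 0.26866.
Normalising, the posterior is P(urn A | data) = 0.17179, P(urn B | data) = 0.086763, P(urn C | data) = 0.23426, P(urn D | data) = 0.34358, P(urn E | data) = 0.16361.
So P(green next | data) = Σ P(green next | H) P(H | data) = (1/3)(0.17179) + (1/10)(0.086763) + (5/9)(0.23426) + (1/3)(0.34358) + (2/5)(0.16361) = 0.37605.

0.3761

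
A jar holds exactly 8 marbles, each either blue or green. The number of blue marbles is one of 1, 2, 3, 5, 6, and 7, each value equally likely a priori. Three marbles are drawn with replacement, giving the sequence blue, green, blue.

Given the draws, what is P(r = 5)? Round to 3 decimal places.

0.276

Compute the likelihood of the observed sequence for each case: P(data | r = 1) = (1/8)(7/8)(1/8) = 0.013672; P(data | r = 2) = (2/8)(6/8)(2/8) = 0.046875; P(data | r = 3) = (3/8)(5/8)(3/8) = 0.087891; P(data | r = 5) = (5/8)(3/8)(5/8) = 0.14648; P(data | r = 6) = (6/8)(2/8)(6/8) = 0.14062; P(data | r = 7) = (7/8)(1/8)(7/8) = 0.095703.
Weighting by the prior gives 1/6 · 0.013672 = 0.0022786, 1/6 · 0.046875 = 0.0078125, 1/6 · 0.087891 = 0.014648, 1/6 · 0.14648 = 0.024414, 1/6 · 0.14062 = 0.023438, 1/6 · 0.095703 = 0.015951; summing to 0.088542.
By Bayes' rule, P(r = 5 | data) = (0.024414) / (0.088542) = 0.27574.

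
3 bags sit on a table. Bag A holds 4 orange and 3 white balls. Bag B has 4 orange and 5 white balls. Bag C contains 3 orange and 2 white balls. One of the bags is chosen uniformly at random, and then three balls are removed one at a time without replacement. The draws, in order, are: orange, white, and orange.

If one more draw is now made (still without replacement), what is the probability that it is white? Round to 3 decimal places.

0.540

Compute the likelihood of the observed sequence for each case: P(data | bag A) = (4/7)(3/6)(3/5) = 6/35; P(data | bag B) = (4/9)(5/8)(3/7) = 5/42; P(data | bag C) = (3/5)(2/4)(2/3) = 1/5.
Weighting by the prior gives 1/3 · 6/35 = 2/35, 1/3 · 5/42 = 5/126, 1/3 · 1/5 = 1/15; summing to 103/630.
The posterior is then P(bag A | data) = 36/103, P(bag B | data) = 25/103, P(bag C | data) = 42/103.
The predictive probability is P(white next | data) = (1/2)(36/103) + (2/3)(25/103) + (1/2)(42/103) = 167/309.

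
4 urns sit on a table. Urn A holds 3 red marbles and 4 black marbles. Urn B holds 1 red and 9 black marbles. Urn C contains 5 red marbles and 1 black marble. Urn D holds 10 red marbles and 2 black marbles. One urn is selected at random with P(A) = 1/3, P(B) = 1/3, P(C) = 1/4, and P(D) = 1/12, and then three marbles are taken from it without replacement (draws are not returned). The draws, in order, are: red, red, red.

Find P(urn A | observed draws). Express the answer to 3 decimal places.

For each hypothesis, P(data | H) works out to: P(data | urn A) = (3/7)(2/6)(1/5) = 0.028571; P(data | urn B) = (1/10)(0/9) = 0; P(data | urn C) = (5/6)(4/5)(3/4) = 0.5; P(data | urn D) = (10/12)(9/11)(8/10) = 0.54545.
Multiplying each by its prior: 1/3 · 0.028571 = 0.0095238, 1/3 · 0 = 0, 1/4 · 0.5 = 0.125, 1/12 · 0.54545 = 0.045455; with total 0.17998.
So P(urn A | data) = (0.0095238) / (0.17998) = 0.052916.

0.053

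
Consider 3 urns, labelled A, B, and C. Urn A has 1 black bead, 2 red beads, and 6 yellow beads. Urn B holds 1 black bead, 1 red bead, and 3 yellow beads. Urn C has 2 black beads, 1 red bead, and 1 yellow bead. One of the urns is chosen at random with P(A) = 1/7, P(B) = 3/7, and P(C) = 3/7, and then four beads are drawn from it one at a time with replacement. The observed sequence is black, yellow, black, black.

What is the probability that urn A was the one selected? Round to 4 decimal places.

0.0084

Under each hypothesis, the probability of the observed sequence is: P(data | urn A) = (1/9)(6/9)(1/9)(1/9) = 0.00091449; P(data | urn B) = (1/5)(3/5)(1/5)(1/5) = 0.0048; P(data | urn C) = (2/4)(1/4)(2/4)(2/4) = 0.03125.
Weighting by the prior gives 1/7 · 0.00091449 = 0.00013064, 3/7 · 0.0048 = 0.0020571, 3/7 · 0.03125 = 0.013393; with total 0.015581.
Hence P(urn A | data) = (0.00013064) / (0.015581) = 0.0083849.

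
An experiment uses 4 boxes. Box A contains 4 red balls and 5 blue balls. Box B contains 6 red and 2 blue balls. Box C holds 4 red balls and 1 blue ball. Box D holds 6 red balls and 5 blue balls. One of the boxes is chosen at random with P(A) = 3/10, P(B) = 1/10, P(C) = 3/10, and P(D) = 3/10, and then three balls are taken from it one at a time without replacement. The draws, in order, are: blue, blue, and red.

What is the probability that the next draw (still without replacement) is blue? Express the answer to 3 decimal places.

0.428

For each hypothesis, P(data | H) works out to: P(data | box A) = (5/9)(4/8)(4/7) = 0.15873; P(data | box B) = (2/8)(1/7)(6/6) = 0.035714; P(data | box C) = (1/5)(0/4) = 0; P(data | box D) = (5/11)(4/10)(6/9) = 0.12121.
The prior-weighted likelihoods are 3/10 · 0.15873 = 0.047619, 1/10 · 0.035714 = 0.0035714, 3/10 · 0 = 0, 3/10 · 0.12121 = 0.036364; summing to 0.087554.
The posterior is then P(box A | data) = 0.54388, P(box B | data) = 0.040791, P(box C | data) = 0, P(box D | data) = 0.41533.
So P(blue next | data) = Σ P(blue next | H) P(H | data) = (1/2)(0.54388) + (0)(0.040791) + (3/8)(0.41533) = 0.42769.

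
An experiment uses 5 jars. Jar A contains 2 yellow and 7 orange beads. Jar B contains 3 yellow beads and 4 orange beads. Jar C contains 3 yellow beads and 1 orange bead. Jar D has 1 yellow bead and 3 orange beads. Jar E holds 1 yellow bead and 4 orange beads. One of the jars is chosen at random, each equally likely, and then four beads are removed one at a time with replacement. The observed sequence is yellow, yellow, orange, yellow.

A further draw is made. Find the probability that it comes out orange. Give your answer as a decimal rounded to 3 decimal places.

Under each hypothesis, the probability of the observed sequence is: P(data | jar A) = (2/9)(2/9)(7/9)(2/9) = 0.0085353; P(data | jar B) = (3/7)(3/7)(4/7)(3/7) = 0.044981; P(data | jar C) = (3/4)(3/4)(1/4)(3/4) = 0.10547; P(data | jar D) = (1/4)(1/4)(3/4)(1/4) = 0.011719; P(data | jar E) = (1/5)(1/5)(4/5)(1/5) = 0.0064.
The prior-weighted likelihoods are 1/5 · 0.0085353 = 0.0017071, 1/5 · 0.044981 = 0.0089963, 1/5 · 0.10547 = 0.021094, 1/5 · 0.011719 = 0.0023437, 1/5 · 0.0064 = 0.00128; with total 0.035421.
The posterior is then P(jar A | data) = 0.048194, P(jar B | data) = 0.25398, P(jar C | data) = 0.59552, P(jar D | data) = 0.066169, P(jar E | data) = 0.036137.
The predictive probability is P(orange next | data) = (7/9)(0.048194) + (4/7)(0.25398) + (1/4)(0.59552) + (3/4)(0.066169) + (4/5)(0.036137) = 0.41003.

0.410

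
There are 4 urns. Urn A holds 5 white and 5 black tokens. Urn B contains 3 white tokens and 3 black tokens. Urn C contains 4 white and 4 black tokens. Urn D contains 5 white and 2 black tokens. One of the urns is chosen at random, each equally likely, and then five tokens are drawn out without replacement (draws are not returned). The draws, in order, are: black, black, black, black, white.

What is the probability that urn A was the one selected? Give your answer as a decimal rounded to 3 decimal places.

The likelihood of the observed sequence under each hypothesis: P(data | urn A) = (5/10)(4/9)(3/8)(2/7)(5/6) = 0.019841; P(data | urn B) = (3/6)(2/5)(1/4)(0/3) = 0; P(data | urn C) = (4/8)(3/7)(2/6)(1/5)(4/4) = 0.014286; P(data | urn D) = (2/7)(1/6)(0/5) = 0.
Weighting by the prior gives 1/4 · 0.019841 = 0.0049603, 1/4 · 0 = 0, 1/4 · 0.014286 = 0.0035714, 1/4 · 0 = 0; these sum to 0.0085317.
Hence P(urn A | data) = (0.0049603) / (0.0085317) = 0.5814.

0.581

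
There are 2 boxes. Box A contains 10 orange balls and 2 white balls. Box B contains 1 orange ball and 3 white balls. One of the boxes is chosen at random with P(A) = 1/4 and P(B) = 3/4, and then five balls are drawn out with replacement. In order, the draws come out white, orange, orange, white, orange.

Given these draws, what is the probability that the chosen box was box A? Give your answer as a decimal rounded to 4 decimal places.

The likelihood of the observed sequence under each hypothesis: P(data | box A) = (2/12)(10/12)(10/12)(2/12)(10/12) = 0.016075; P(data | box B) = (3/4)(1/4)(1/4)(3/4)(1/4) = 0.0087891.
The prior-weighted likelihoods are 1/4 · 0.016075 = 0.0040188, 3/4 · 0.0087891 = 0.0065918; summing to 0.010611.
Hence P(box A | data) = (0.0040188) / (0.010611) = 0.37875.

0.3788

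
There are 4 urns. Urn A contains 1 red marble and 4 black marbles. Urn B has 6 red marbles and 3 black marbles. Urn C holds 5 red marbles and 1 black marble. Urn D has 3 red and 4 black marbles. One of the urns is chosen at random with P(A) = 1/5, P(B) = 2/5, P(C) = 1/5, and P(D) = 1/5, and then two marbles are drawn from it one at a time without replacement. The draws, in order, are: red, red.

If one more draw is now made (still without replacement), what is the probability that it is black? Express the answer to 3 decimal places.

0.388

Under each hypothesis, the probability of the observed sequence is: P(data | urn A) = (1/5)(0/4) = 0; P(data | urn B) = (6/9)(5/8) = 5/12; P(data | urn C) = (5/6)(4/5) = 2/3; P(data | urn D) = (3/7)(2/6) = 1/7.
Multiplying each by its prior: 1/5 · 0 = 0, 2/5 · 5/12 = 1/6, 1/5 · 2/3 = 2/15, 1/5 · 1/7 = 1/35; with total 23/70.
Dividing through by the total gives posterior P(urn A | data) = 0, P(urn B | data) = 35/69, P(urn C | data) = 28/69, P(urn D | data) = 2/23.
Averaging over the posterior, P(black next | data) = (3/7)(35/69) + (1/4)(28/69) + (4/5)(2/23) = 134/345.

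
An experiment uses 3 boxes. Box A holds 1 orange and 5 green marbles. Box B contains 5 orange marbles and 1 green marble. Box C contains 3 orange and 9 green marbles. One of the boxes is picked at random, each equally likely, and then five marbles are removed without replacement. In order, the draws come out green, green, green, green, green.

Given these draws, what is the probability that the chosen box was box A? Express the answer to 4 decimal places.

0.5116

Compute the likelihood of the observed sequence for each case: P(data | box A) = (5/6)(4/5)(3/4)(2/3)(1/2) = 1/6; P(data | box B) = (1/6)(0/5) = 0; P(data | box C) = (9/12)(8/11)(7/10)(6/9)(5/8) = 7/44.
Multiplying each by its prior: 1/3 · 1/6 = 1/18, 1/3 · 0 = 0, 1/3 · 7/44 = 7/132; with total 43/396.
Therefore the posterior P(box A | data) = (1/18) / (43/396) = 22/43.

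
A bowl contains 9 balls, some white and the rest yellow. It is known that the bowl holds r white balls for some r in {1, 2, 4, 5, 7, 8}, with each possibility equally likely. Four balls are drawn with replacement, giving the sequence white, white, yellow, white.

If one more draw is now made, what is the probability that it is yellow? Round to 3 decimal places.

0.317

Under each hypothesis, the probability of the observed sequence is: P(data | r = 1) = (1/9)(1/9)(8/9)(1/9) = 0.0012193; P(data | r = 2) = (2/9)(2/9)(7/9)(2/9) = 0.0085353; P(data | r = 4) = (4/9)(4/9)(5/9)(4/9) = 0.048773; P(data | r = 5) = (5/9)(5/9)(4/9)(5/9) = 0.076208; P(data | r = 7) = (7/9)(7/9)(2/9)(7/9) = 0.10456; P(data | r = 8) = (8/9)(8/9)(1/9)(8/9) = 0.078037.
Multiplying each by its prior: 1/6 · 0.0012193 = 0.00020322, 1/6 · 0.0085353 = 0.0014225, 1/6 · 0.048773 = 0.0081288, 1/6 · 0.076208 = 0.012701, 1/6 · 0.10456 = 0.017426, 1/6 · 0.078037 = 0.013006; with total 0.052888.
Dividing through by the total gives posterior P(r = 1 | data) = 0.0038425, P(r = 2 | data) = 0.026897, P(r = 4 | data) = 0.1537, P(r = 5 | data) = 0.24015, P(r = 7 | data) = 0.32949, P(r = 8 | data) = 0.24592.
Averaging over the posterior, P(yellow next | data) = (8/9)(0.0038425) + (7/9)(0.026897) + (5/9)(0.1537) + (4/9)(0.24015) + (2/9)(0.32949) + (1/9)(0.24592) = 0.317.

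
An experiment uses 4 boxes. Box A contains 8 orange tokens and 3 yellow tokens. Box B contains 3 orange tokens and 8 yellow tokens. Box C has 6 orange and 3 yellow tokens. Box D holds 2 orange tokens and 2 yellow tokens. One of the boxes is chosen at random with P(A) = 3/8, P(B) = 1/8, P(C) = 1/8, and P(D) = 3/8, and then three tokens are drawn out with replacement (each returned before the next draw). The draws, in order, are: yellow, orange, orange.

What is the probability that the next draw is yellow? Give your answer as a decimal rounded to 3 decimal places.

0.390

Under each hypothesis, the probability of the observed sequence is: P(data | box A) = (3/11)(8/11)(8/11) = 0.14425; P(data | box B) = (8/11)(3/11)(3/11) = 0.054095; P(data | box C) = (3/9)(6/9)(6/9) = 0.14815; P(data | box D) = (2/4)(2/4)(2/4) = 0.125.
Weighting by the prior gives 3/8 · 0.14425 = 0.054095, 1/8 · 0.054095 = 0.0067618, 1/8 · 0.14815 = 0.018519, 3/8 · 0.125 = 0.046875; with total 0.12625.
Dividing through by the total gives posterior P(box A | data) = 0.42847, P(box B | data) = 0.053559, P(box C | data) = 0.14668, P(box D | data) = 0.37129.
Averaging over the posterior, P(yellow next | data) = (3/11)(0.42847) + (8/11)(0.053559) + (1/3)(0.14668) + (1/2)(0.37129) = 0.39035.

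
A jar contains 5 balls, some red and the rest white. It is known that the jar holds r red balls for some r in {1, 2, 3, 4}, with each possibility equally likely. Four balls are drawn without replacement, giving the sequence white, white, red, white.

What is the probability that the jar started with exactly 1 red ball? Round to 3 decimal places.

0.667

Compute the likelihood of the observed sequence for each case: P(data | r = 1) = (4/5)(3/4)(1/3)(2/2) = 1/5; P(data | r = 2) = (3/5)(2/4)(2/3)(1/2) = 1/10; P(data | r = 3) = (2/5)(1/4)(3/3)(0/2) = 0; P(data | r = 4) = (1/5)(0/4) = 0.
Multiplying each by its prior: 1/4 · 1/5 = 1/20, 1/4 · 1/10 = 1/40, 1/4 · 0 = 0, 1/4 · 0 = 0; with total 3/40.
Hence P(r = 1 | data) = (1/20) / (3/40) = 2/3.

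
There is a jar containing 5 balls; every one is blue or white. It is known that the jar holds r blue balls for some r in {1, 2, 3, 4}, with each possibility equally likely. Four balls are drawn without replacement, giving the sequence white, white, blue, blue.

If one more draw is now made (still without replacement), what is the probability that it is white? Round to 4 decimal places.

Compute the likelihood of the observed sequence for each case: P(data | r = 1) = (4/5)(3/4)(1/3)(0/2) = 0; P(data | r = 2) = (3/5)(2/4)(2/3)(1/2) = 1/10; P(data | r = 3) = (2/5)(1/4)(3/3)(2/2) = 1/10; P(data | r = 4) = (1/5)(0/4) = 0.
The prior-weighted likelihoods are 1/4 · 0 = 0, 1/4 · 1/10 = 1/40, 1/4 · 1/10 = 1/40, 1/4 · 0 = 0; these sum to 1/20.
The posterior is then P(r = 1 | data) = 0, P(r = 2 | data) = 1/2, P(r = 3 | data) = 1/2, P(r = 4 | data) = 0.
The predictive probability is P(white next | data) = (1)(1/2) + (0)(1/2) = 1/2.

0.5000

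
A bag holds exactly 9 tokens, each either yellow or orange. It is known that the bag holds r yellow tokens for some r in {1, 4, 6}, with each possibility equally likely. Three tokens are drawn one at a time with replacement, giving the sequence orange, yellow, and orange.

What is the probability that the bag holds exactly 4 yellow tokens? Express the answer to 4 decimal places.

Under each hypothesis, the probability of the observed sequence is: P(data | r = 1) = (8/9)(1/9)(8/9) = 0.087791; P(data | r = 4) = (5/9)(4/9)(5/9) = 0.13717; P(data | r = 6) = (3/9)(6/9)(3/9) = 0.074074.
The prior-weighted likelihoods are 1/3 · 0.087791 = 0.029264, 1/3 · 0.13717 = 0.045725, 1/3 · 0.074074 = 0.024691; with total 0.09968.
So P(r = 4 | data) = (0.045725) / (0.09968) = 0.45872.

0.4587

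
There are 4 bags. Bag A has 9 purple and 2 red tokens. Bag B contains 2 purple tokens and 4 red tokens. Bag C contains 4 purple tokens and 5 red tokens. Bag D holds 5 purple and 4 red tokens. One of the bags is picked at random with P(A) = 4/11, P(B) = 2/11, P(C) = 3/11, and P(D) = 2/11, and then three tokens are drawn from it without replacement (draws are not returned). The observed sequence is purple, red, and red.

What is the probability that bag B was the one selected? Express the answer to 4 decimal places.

0.3370

The likelihood of the observed sequence under each hypothesis: P(data | bag A) = (9/11)(2/10)(1/9) = 0.018182; P(data | bag B) = (2/6)(4/5)(3/4) = 0.2; P(data | bag C) = (4/9)(5/8)(4/7) = 0.15873; P(data | bag D) = (5/9)(4/8)(3/7) = 0.11905.
The prior-weighted likelihoods are 4/11 · 0.018182 = 0.0066116, 2/11 · 0.2 = 0.036364, 3/11 · 0.15873 = 0.04329, 2/11 · 0.11905 = 0.021645; summing to 0.10791.
By Bayes' rule, P(bag B | data) = (0.036364) / (0.10791) = 0.33698.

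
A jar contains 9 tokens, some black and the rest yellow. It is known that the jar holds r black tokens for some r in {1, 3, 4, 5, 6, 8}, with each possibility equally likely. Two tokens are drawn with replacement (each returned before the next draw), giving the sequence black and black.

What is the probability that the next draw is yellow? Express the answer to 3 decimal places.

The likelihood of the observed sequence under each hypothesis: P(data | r = 1) = (1/9)(1/9) = 1/81; P(data | r = 3) = (3/9)(3/9) = 1/9; P(data | r = 4) = (4/9)(4/9) = 16/81; P(data | r = 5) = (5/9)(5/9) = 25/81; P(data | r = 6) = (6/9)(6/9) = 4/9; P(data | r = 8) = (8/9)(8/9) = 64/81.
Weighting by the prior gives 1/6 · 1/81 = 1/486, 1/6 · 1/9 = 1/54, 1/6 · 16/81 = 8/243, 1/6 · 25/81 = 25/486, 1/6 · 4/9 = 2/27, 1/6 · 64/81 = 32/243; these sum to 151/486.
Dividing through by the total gives posterior P(r = 1 | data) = 1/151, P(r = 3 | data) = 9/151, P(r = 4 | data) = 16/151, P(r = 5 | data) = 25/151, P(r = 6 | data) = 36/151, P(r = 8 | data) = 64/151.
The predictive probability is P(yellow next | data) = (8/9)(1/151) + (2/3)(9/151) + (5/9)(16/151) + (4/9)(25/151) + (1/3)(36/151) + (1/9)(64/151) = 46/151.

0.305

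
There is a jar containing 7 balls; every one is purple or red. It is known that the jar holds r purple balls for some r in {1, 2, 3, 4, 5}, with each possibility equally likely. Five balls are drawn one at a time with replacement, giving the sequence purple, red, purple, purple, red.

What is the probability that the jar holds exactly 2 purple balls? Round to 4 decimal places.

Compute the likelihood of the observed sequence for each case: P(data | r = 1) = (1/7)(6/7)(1/7)(1/7)(6/7) = 0.002142; P(data | r = 2) = (2/7)(5/7)(2/7)(2/7)(5/7) = 0.0119; P(data | r = 3) = (3/7)(4/7)(3/7)(3/7)(4/7) = 0.025704; P(data | r = 4) = (4/7)(3/7)(4/7)(4/7)(3/7) = 0.034271; P(data | r = 5) = (5/7)(2/7)(5/7)(5/7)(2/7) = 0.02975.
Multiplying each by its prior: 1/5 · 0.002142 = 0.00042839, 1/5 · 0.0119 = 0.00238, 1/5 · 0.025704 = 0.0051407, 1/5 · 0.034271 = 0.0068543, 1/5 · 0.02975 = 0.0059499; summing to 0.020753.
So P(r = 2 | data) = (0.00238) / (0.020753) = 0.11468.

0.1147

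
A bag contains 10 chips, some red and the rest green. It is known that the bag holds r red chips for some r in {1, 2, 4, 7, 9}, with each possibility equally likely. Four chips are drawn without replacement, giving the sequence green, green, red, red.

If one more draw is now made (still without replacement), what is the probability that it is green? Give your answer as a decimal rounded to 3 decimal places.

Under each hypothesis, the probability of the observed sequence is: P(data | r = 1) = (9/10)(8/9)(1/8)(0/7) = 0; P(data | r = 2) = (8/10)(7/9)(2/8)(1/7) = 0.022222; P(data | r = 4) = (6/10)(5/9)(4/8)(3/7) = 0.071429; P(data | r = 7) = (3/10)(2/9)(7/8)(6/7) = 0.05; P(data | r = 9) = (1/10)(0/9) = 0.
Multiplying each by its prior: 1/5 · 0 = 0, 1/5 · 0.022222 = 0.0044444, 1/5 · 0.071429 = 0.014286, 1/5 · 0.05 = 0.01, 1/5 · 0 = 0; with total 0.02873.
Normalising, the posterior is P(r = 1 | data) = 0, P(r = 2 | data) = 0.1547, P(r = 4 | data) = 0.49724, P(r = 7 | data) = 0.34807, P(r = 9 | data) = 0.
So P(green next | data) = Σ P(green next | H) P(H | data) = (1)(0.1547) + (2/3)(0.49724) + (1/6)(0.34807) = 0.5442.

0.544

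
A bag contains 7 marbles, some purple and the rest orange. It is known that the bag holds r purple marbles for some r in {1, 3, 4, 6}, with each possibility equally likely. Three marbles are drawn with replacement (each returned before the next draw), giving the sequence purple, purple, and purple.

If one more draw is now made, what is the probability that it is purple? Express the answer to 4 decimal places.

Under each hypothesis, the probability of the observed sequence is: P(data | r = 1) = (1/7)(1/7)(1/7) = 0.0029155; P(data | r = 3) = (3/7)(3/7)(3/7) = 0.078717; P(data | r = 4) = (4/7)(4/7)(4/7) = 0.18659; P(data | r = 6) = (6/7)(6/7)(6/7) = 0.62974.
Multiplying each by its prior: 1/4 · 0.0029155 = 0.00072886, 1/4 · 0.078717 = 0.019679, 1/4 · 0.18659 = 0.046647, 1/4 · 0.62974 = 0.15743; these sum to 0.22449.
Normalising, the posterior is P(r = 1 | data) = 0.0032468, P(r = 3 | data) = 0.087662, P(r = 4 | data) = 0.20779, P(r = 6 | data) = 0.7013.
Averaging over the posterior, P(purple next | data) = (1/7)(0.0032468) + (3/7)(0.087662) + (4/7)(0.20779) + (6/7)(0.7013) = 0.75788.

0.7579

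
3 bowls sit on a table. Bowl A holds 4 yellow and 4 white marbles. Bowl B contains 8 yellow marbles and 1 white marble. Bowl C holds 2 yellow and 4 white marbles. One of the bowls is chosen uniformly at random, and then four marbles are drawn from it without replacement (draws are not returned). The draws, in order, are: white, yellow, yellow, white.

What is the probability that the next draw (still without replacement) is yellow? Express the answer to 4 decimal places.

0.2813

Under each hypothesis, the probability of the observed sequence is: P(data | bowl A) = (4/8)(4/7)(3/6)(3/5) = 3/35; P(data | bowl B) = (1/9)(8/8)(7/7)(0/6) = 0; P(data | bowl C) = (4/6)(2/5)(1/4)(3/3) = 1/15.
Weighting by the prior gives 1/3 · 3/35 = 1/35, 1/3 · 0 = 0, 1/3 · 1/15 = 1/45; these sum to 16/315.
Dividing through by the total gives posterior P(bowl A | data) = 9/16, P(bowl B | data) = 0, P(bowl C | data) = 7/16.
Averaging over the posterior, P(yellow next | data) = (1/2)(9/16) + (0)(7/16) = 9/32.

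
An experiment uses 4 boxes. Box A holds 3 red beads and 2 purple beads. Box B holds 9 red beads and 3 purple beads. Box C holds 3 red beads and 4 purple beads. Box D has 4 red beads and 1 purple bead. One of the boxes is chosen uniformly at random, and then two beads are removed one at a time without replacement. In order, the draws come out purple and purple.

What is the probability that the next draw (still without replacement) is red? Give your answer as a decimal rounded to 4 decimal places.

For each hypothesis, P(data | H) works out to: P(data | box A) = (2/5)(1/4) = 1/10; P(data | box B) = (3/12)(2/11) = 1/22; P(data | box C) = (4/7)(3/6) = 2/7; P(data | box D) = (1/5)(0/4) = 0.
Multiplying each by its prior: 1/4 · 1/10 = 1/40, 1/4 · 1/22 = 1/88, 1/4 · 2/7 = 1/14, 1/4 · 0 = 0; summing to 83/770.
Dividing through by the total gives posterior P(box A | data) = 77/332, P(box B | data) = 35/332, P(box C | data) = 55/83, P(box D | data) = 0.
The predictive probability is P(red next | data) = (1)(77/332) + (9/10)(35/332) + (3/5)(55/83) = 481/664.

0.7244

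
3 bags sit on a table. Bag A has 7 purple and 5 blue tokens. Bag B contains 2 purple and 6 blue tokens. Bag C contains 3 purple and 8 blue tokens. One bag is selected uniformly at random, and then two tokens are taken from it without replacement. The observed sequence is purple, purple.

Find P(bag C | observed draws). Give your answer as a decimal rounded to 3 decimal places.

Under each hypothesis, the probability of the observed sequence is: P(data | bag A) = (7/12)(6/11) = 0.31818; P(data | bag B) = (2/8)(1/7) = 0.035714; P(data | bag C) = (3/11)(2/10) = 0.054545.
The prior-weighted likelihoods are 1/3 · 0.31818 = 0.10606, 1/3 · 0.035714 = 0.011905, 1/3 · 0.054545 = 0.018182; with total 0.13615.
Hence P(bag C | data) = (0.018182) / (0.13615) = 0.13355.

0.134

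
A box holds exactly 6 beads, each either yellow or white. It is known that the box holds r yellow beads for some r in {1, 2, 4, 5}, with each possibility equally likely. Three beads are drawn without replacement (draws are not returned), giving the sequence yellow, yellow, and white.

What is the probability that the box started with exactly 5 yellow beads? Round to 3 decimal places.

For each hypothesis, P(data | H) works out to: P(data | r = 1) = (1/6)(0/5) = 0; P(data | r = 2) = (2/6)(1/5)(4/4) = 1/15; P(data | r = 4) = (4/6)(3/5)(2/4) = 1/5; P(data | r = 5) = (5/6)(4/5)(1/4) = 1/6.
The prior-weighted likelihoods are 1/4 · 0 = 0, 1/4 · 1/15 = 1/60, 1/4 · 1/5 = 1/20, 1/4 · 1/6 = 1/24; with total 13/120.
Therefore the posterior P(r = 5 | data) = (1/24) / (13/120) = 5/13.

0.385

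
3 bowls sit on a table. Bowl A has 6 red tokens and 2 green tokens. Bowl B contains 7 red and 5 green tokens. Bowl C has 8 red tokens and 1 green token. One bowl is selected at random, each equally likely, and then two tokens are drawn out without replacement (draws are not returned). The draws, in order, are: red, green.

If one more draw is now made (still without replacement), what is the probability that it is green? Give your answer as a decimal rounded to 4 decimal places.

0.2401

Under each hypothesis, the probability of the observed sequence is: P(data | bowl A) = (6/8)(2/7) = 0.21429; P(data | bowl B) = (7/12)(5/11) = 0.26515; P(data | bowl C) = (8/9)(1/8) = 0.11111.
Weighting by the prior gives 1/3 · 0.21429 = 0.071429, 1/3 · 0.26515 = 0.088384, 1/3 · 0.11111 = 0.037037; summing to 0.19685.
The posterior is then P(bowl A | data) = 0.36286, P(bowl B | data) = 0.44899, P(bowl C | data) = 0.18815.
The predictive probability is P(green next | data) = (1/6)(0.36286) + (2/5)(0.44899) + (0)(0.18815) = 0.24007.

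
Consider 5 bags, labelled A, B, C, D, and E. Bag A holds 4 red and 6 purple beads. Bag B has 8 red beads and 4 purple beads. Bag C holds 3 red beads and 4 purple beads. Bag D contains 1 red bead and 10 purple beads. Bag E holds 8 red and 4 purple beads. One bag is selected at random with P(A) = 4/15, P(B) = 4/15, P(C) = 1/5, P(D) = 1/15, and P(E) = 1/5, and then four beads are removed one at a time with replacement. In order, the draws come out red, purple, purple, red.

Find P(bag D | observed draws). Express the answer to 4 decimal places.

0.0090

The likelihood of the observed sequence under each hypothesis: P(data | bag A) = (4/10)(6/10)(6/10)(4/10) = 0.0576; P(data | bag B) = (8/12)(4/12)(4/12)(8/12) = 0.049383; P(data | bag C) = (3/7)(4/7)(4/7)(3/7) = 0.059975; P(data | bag D) = (1/11)(10/11)(10/11)(1/11) = 0.0068301; P(data | bag E) = (8/12)(4/12)(4/12)(8/12) = 0.049383.
Weighting by the prior gives 4/15 · 0.0576 = 0.01536, 4/15 · 0.049383 = 0.013169, 1/5 · 0.059975 = 0.011995, 1/15 · 0.0068301 = 0.00045534, 1/5 · 0.049383 = 0.0098765; these sum to 0.050856.
By Bayes' rule, P(bag D | data) = (0.00045534) / (0.050856) = 0.0089536.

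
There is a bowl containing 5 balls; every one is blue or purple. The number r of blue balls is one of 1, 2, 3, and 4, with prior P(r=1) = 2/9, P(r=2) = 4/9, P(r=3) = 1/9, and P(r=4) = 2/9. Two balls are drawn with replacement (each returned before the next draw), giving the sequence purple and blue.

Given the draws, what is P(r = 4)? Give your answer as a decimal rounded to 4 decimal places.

0.1739

For each hypothesis, P(data | H) works out to: P(data | r = 1) = (4/5)(1/5) = 4/25; P(data | r = 2) = (3/5)(2/5) = 6/25; P(data | r = 3) = (2/5)(3/5) = 6/25; P(data | r = 4) = (1/5)(4/5) = 4/25.
The prior-weighted likelihoods are 2/9 · 4/25 = 8/225, 4/9 · 6/25 = 8/75, 1/9 · 6/25 = 2/75, 2/9 · 4/25 = 8/225; these sum to 46/225.
By Bayes' rule, P(r = 4 | data) = (8/225) / (46/225) = 4/23.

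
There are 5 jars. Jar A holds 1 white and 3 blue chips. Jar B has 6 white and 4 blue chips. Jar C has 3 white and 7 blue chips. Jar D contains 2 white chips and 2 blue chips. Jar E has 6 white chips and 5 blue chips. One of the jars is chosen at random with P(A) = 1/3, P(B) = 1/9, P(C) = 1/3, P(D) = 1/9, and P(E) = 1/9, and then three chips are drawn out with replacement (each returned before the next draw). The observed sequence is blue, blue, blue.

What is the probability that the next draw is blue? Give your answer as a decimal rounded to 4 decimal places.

0.6985

The likelihood of the observed sequence under each hypothesis: P(data | jar A) = (3/4)(3/4)(3/4) = 0.42188; P(data | jar B) = (4/10)(4/10)(4/10) = 0.064; P(data | jar C) = (7/10)(7/10)(7/10) = 0.343; P(data | jar D) = (2/4)(2/4)(2/4) = 0.125; P(data | jar E) = (5/11)(5/11)(5/11) = 0.093914.
Multiplying each by its prior: 1/3 · 0.42188 = 0.14062, 1/9 · 0.064 = 0.0071111, 1/3 · 0.343 = 0.11433, 1/9 · 0.125 = 0.013889, 1/9 · 0.093914 = 0.010435; with total 0.28639.
Dividing through by the total gives posterior P(jar A | data) = 0.49102, P(jar B | data) = 0.02483, P(jar C | data) = 0.39922, P(jar D | data) = 0.048496, P(jar E | data) = 0.036436.
The predictive probability is P(blue next | data) = (3/4)(0.49102) + (2/5)(0.02483) + (7/10)(0.39922) + (1/2)(0.048496) + (5/11)(0.036436) = 0.69846.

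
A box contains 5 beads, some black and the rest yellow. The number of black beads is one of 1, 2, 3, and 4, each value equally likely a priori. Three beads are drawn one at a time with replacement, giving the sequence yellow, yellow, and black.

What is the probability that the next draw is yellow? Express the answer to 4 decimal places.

For each hypothesis, P(data | H) works out to: P(data | r = 1) = (4/5)(4/5)(1/5) = 16/125; P(data | r = 2) = (3/5)(3/5)(2/5) = 18/125; P(data | r = 3) = (2/5)(2/5)(3/5) = 12/125; P(data | r = 4) = (1/5)(1/5)(4/5) = 4/125.
Multiplying each by its prior: 1/4 · 16/125 = 4/125, 1/4 · 18/125 = 9/250, 1/4 · 12/125 = 3/125, 1/4 · 4/125 = 1/125; these sum to 1/10.
Dividing through by the total gives posterior P(r = 1 | data) = 8/25, P(r = 2 | data) = 9/25, P(r = 3 | data) = 6/25, P(r = 4 | data) = 2/25.
So P(yellow next | data) = Σ P(yellow next | H) P(H | data) = (4/5)(8/25) + (3/5)(9/25) + (2/5)(6/25) + (1/5)(2/25) = 73/125.

0.5840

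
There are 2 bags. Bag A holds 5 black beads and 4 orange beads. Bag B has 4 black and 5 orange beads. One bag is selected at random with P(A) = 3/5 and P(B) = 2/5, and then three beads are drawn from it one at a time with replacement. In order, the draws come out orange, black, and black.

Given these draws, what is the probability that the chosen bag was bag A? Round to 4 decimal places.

0.6522

Compute the likelihood of the observed sequence for each case: P(data | bag A) = (4/9)(5/9)(5/9) = 100/729; P(data | bag B) = (5/9)(4/9)(4/9) = 80/729.
Multiplying each by its prior: 3/5 · 100/729 = 20/243, 2/5 · 80/729 = 32/729; these sum to 92/729.
So P(bag A | data) = (20/243) / (92/729) = 15/23.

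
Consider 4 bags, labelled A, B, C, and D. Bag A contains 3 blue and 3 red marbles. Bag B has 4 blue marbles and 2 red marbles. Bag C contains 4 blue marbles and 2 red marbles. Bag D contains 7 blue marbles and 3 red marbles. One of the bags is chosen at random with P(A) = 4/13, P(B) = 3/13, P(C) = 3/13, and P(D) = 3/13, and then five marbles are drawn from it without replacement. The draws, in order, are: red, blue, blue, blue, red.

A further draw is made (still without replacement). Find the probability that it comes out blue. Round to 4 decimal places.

0.6897

The likelihood of the observed sequence under each hypothesis: P(data | bag A) = (3/6)(3/5)(2/4)(1/3)(2/2) = 1/20; P(data | bag B) = (2/6)(4/5)(3/4)(2/3)(1/2) = 1/15; P(data | bag C) = (2/6)(4/5)(3/4)(2/3)(1/2) = 1/15; P(data | bag D) = (3/10)(7/9)(6/8)(5/7)(2/6) = 1/24.
The prior-weighted likelihoods are 4/13 · 1/20 = 1/65, 3/13 · 1/15 = 1/65, 3/13 · 1/15 = 1/65, 3/13 · 1/24 = 1/104; summing to 29/520.
The posterior is then P(bag A | data) = 8/29, P(bag B | data) = 8/29, P(bag C | data) = 8/29, P(bag D | data) = 5/29.
The predictive probability is P(blue next | data) = (0)(8/29) + (1)(8/29) + (1)(8/29) + (4/5)(5/29) = 20/29.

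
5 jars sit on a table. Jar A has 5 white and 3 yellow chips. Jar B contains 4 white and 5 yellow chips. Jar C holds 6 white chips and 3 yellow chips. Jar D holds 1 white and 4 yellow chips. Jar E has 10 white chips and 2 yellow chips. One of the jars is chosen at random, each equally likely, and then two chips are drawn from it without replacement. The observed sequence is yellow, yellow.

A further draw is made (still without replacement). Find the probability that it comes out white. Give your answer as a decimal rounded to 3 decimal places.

0.493

Under each hypothesis, the probability of the observed sequence is: P(data | jar A) = (3/8)(2/7) = 0.10714; P(data | jar B) = (5/9)(4/8) = 0.27778; P(data | jar C) = (3/9)(2/8) = 0.083333; P(data | jar D) = (4/5)(3/4) = 0.6; P(data | jar E) = (2/12)(1/11) = 0.015152.
Weighting by the prior gives 1/5 · 0.10714 = 0.021429, 1/5 · 0.27778 = 0.055556, 1/5 · 0.083333 = 0.016667, 1/5 · 0.6 = 0.12, 1/5 · 0.015152 = 0.0030303; with total 0.21668.
Normalising, the posterior is P(jar A | data) = 0.098895, P(jar B | data) = 0.25639, P(jar C | data) = 0.076918, P(jar D | data) = 0.55381, P(jar E | data) = 0.013985.
The predictive probability is P(white next | data) = (5/6)(0.098895) + (4/7)(0.25639) + (6/7)(0.076918) + (1/3)(0.55381) + (1)(0.013985) = 0.49344.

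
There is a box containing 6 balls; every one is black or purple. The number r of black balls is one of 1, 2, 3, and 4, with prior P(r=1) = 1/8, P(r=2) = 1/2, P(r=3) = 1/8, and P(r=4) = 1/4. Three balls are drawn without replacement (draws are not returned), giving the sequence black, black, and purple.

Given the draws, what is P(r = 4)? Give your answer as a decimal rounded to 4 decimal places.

The likelihood of the observed sequence under each hypothesis: P(data | r = 1) = (1/6)(0/5) = 0; P(data | r = 2) = (2/6)(1/5)(4/4) = 1/15; P(data | r = 3) = (3/6)(2/5)(3/4) = 3/20; P(data | r = 4) = (4/6)(3/5)(2/4) = 1/5.
Multiplying each by its prior: 1/8 · 0 = 0, 1/2 · 1/15 = 1/30, 1/8 · 3/20 = 3/160, 1/4 · 1/5 = 1/20; summing to 49/480.
By Bayes' rule, P(r = 4 | data) = (1/20) / (49/480) = 24/49.

0.4898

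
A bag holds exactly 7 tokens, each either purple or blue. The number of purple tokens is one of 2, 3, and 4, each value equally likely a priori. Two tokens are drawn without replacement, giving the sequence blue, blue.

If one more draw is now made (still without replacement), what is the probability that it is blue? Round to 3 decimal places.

0.474

The likelihood of the observed sequence under each hypothesis: P(data | r = 2) = (5/7)(4/6) = 10/21; P(data | r = 3) = (4/7)(3/6) = 2/7; P(data | r = 4) = (3/7)(2/6) = 1/7.
The prior-weighted likelihoods are 1/3 · 10/21 = 10/63, 1/3 · 2/7 = 2/21, 1/3 · 1/7 = 1/21; with total 19/63.
Dividing through by the total gives posterior P(r = 2 | data) = 10/19, P(r = 3 | data) = 6/19, P(r = 4 | data) = 3/19.
Averaging over the posterior, P(blue next | data) = (3/5)(10/19) + (2/5)(6/19) + (1/5)(3/19) = 9/19.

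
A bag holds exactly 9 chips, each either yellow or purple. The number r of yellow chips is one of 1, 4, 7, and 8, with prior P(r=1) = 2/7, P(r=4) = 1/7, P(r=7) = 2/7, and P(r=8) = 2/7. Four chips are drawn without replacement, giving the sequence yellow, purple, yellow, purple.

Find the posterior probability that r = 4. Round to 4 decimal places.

Compute the likelihood of the observed sequence for each case: P(data | r = 1) = (1/9)(8/8)(0/7) = 0; P(data | r = 4) = (4/9)(5/8)(3/7)(4/6) = 5/63; P(data | r = 7) = (7/9)(2/8)(6/7)(1/6) = 1/36; P(data | r = 8) = (8/9)(1/8)(7/7)(0/6) = 0.
The prior-weighted likelihoods are 2/7 · 0 = 0, 1/7 · 5/63 = 5/441, 2/7 · 1/36 = 1/126, 2/7 · 0 = 0; these sum to 17/882.
Therefore the posterior P(r = 4 | data) = (5/441) / (17/882) = 10/17.

0.5882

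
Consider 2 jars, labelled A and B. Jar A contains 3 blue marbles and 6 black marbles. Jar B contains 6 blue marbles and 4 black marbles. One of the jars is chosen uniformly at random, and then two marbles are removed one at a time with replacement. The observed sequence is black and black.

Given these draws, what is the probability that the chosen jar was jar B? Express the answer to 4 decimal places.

0.2647

Under each hypothesis, the probability of the observed sequence is: P(data | jar A) = (6/9)(6/9) = 4/9; P(data | jar B) = (4/10)(4/10) = 4/25.
Multiplying each by its prior: 1/2 · 4/9 = 2/9, 1/2 · 4/25 = 2/25; summing to 68/225.
Therefore the posterior P(jar B | data) = (2/25) / (68/225) = 9/34.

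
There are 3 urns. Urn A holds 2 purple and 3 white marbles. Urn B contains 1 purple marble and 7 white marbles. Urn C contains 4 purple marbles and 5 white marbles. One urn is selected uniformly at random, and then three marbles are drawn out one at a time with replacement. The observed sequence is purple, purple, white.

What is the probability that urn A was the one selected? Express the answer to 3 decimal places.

Compute the likelihood of the observed sequence for each case: P(data | urn A) = (2/5)(2/5)(3/5) = 0.096; P(data | urn B) = (1/8)(1/8)(7/8) = 0.013672; P(data | urn C) = (4/9)(4/9)(5/9) = 0.10974.
The prior-weighted likelihoods are 1/3 · 0.096 = 0.032, 1/3 · 0.013672 = 0.0045573, 1/3 · 0.10974 = 0.03658; summing to 0.073137.
Hence P(urn A | data) = (0.032) / (0.073137) = 0.43753.

0.438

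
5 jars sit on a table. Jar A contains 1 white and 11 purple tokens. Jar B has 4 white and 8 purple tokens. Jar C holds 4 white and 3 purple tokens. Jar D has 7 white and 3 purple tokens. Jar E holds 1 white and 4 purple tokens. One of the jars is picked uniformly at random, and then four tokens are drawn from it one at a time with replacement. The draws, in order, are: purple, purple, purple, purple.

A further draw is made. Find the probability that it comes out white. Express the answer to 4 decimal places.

0.1709

Under each hypothesis, the probability of the observed sequence is: P(data | jar A) = (11/12)(11/12)(11/12)(11/12) = 0.70607; P(data | jar B) = (8/12)(8/12)(8/12)(8/12) = 0.19753; P(data | jar C) = (3/7)(3/7)(3/7)(3/7) = 0.033736; P(data | jar D) = (3/10)(3/10)(3/10)(3/10) = 0.0081; P(data | jar E) = (4/5)(4/5)(4/5)(4/5) = 0.4096.
Multiplying each by its prior: 1/5 · 0.70607 = 0.14121, 1/5 · 0.19753 = 0.039506, 1/5 · 0.033736 = 0.0067472, 1/5 · 0.0081 = 0.00162, 1/5 · 0.4096 = 0.08192; these sum to 0.27101.
Normalising, the posterior is P(jar A | data) = 0.52107, P(jar B | data) = 0.14578, P(jar C | data) = 0.024897, P(jar D | data) = 0.0059777, P(jar E | data) = 0.30228.
Averaging over the posterior, P(white next | data) = (1/12)(0.52107) + (1/3)(0.14578) + (4/7)(0.024897) + (7/10)(0.0059777) + (1/5)(0.30228) = 0.17088.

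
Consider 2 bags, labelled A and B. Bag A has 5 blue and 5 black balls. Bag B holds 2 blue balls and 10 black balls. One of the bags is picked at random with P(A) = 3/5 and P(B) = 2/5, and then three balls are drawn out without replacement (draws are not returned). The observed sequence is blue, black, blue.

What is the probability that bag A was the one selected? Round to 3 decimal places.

Under each hypothesis, the probability of the observed sequence is: P(data | bag A) = (5/10)(5/9)(4/8) = 5/36; P(data | bag B) = (2/12)(10/11)(1/10) = 1/66.
Weighting by the prior gives 3/5 · 5/36 = 1/12, 2/5 · 1/66 = 1/165; with total 59/660.
So P(bag A | data) = (1/12) / (59/660) = 55/59.

0.932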